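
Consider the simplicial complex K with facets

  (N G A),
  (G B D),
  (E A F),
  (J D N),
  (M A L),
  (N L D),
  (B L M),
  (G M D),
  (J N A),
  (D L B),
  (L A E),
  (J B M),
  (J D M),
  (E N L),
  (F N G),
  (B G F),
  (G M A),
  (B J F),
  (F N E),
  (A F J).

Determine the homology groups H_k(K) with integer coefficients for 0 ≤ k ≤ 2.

We work with the vertex ordering A < B < D < E < F < G < J < L < M < N. The simplices of K, each written with vertices in increasing order, are:

  0-simplices (10): A, B, D, E, F, G, J, L, M, N
  1-simplices (30): AE, AF, AG, AJ, AL, AM, AN, BD, BF, BG, BJ, BL, BM, DG, DJ, DL, DM, DN, EF, EL, EN, FG, FJ, FN, GM, GN, JM, JN, LM, LN
  2-simplices (20): AEF, AEL, AFJ, AGM, AGN, AJN, ALM, BDG, BDL, BFG, BFJ, BJM, BLM, DGM, DJM, DJN, DLN, EFN, ELN, FGN

giving chain groups C_0 ≅ Z^10, C_1 ≅ Z^30, C_2 ≅ Z^20.

∂_1: C_1 → C_0 is given by ∂[p,q] = [q] − [p].
The resulting 10×30 matrix has rank 9, and its Smith normal form has invariant factors (1,1,1,1,1,1,1,1,1).

The boundary map ∂_2: C_2 → C_1 sends each 2-simplex [p,q,r] to [q,r] − [p,r] + [p,q]. For instance
  ∂EFN = FN − EN + EF,
  ∂DJM = JM − DM + DJ.
As a 30×20 matrix over Z this has rank 20, with invariant factors (1,1,1,1,1,1,1,1,1,1,1,1,1,1,1,1,1,1,1,2).

Computing H_k = (kernel of ∂_k) / (image of ∂_{k+1}):

  H_0: rank C_0 − rank ∂_1 = 10 − 9 = 1, and the invariant factors of ∂_1 are all 1, so H_0 = Z.
  H_1: rank ker ∂_1 − rank ∂_2 = (30 − 9) − 20 = 1, and ∂_2 has invariant factor 2 > 1, so H_1 = Z ⊕ Z/2.
  H_2: rank ker ∂_2 − rank ∂_3 = (20 − 20) − 0 = 0, and there is no ∂_3, so H_2 = 0.

H_0 = Z,  H_1 = Z ⊕ Z/2,  H_2 = 0.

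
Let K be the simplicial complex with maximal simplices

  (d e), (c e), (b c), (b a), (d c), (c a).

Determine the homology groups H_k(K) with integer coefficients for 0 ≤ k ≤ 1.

H_0 ≅ Z,  H_1 ≅ Z^2.

We work with the vertex ordering a < b < c < d < e. The simplices of K, each written with vertices in increasing order, are:

  0-simplices (5): a, b, c, d, e
  1-simplices (6): ab, ac, bc, cd, ce, de

giving chain groups C_0 ≅ Z^5, C_1 ≅ Z^6.

∂_1: C_1 → C_0 maps an edge to its endpoints' difference, ∂[p,q] = q − p. For instance
  ∂ab = b − a.
As a 5×6 matrix over Z this has rank 4, with invariant factors (1,1,1,1).

Reading off H_k = ker ∂_k / im ∂_{k+1}:

  H_0: rank C_0 − rank ∂_1 = 5 − 4 = 1, and the invariant factors of ∂_1 are all 1, so H_0 = Z.
  H_1: rank ker ∂_1 − rank ∂_2 = (6 − 4) − 0 = 2, and there is no ∂_2, so H_1 = Z^2.

As a check, the Euler characteristic is 5 − 6 = -1, which agrees with 1 − 2 = -1.
(K is a triangulation of a wedge of 2 circles.)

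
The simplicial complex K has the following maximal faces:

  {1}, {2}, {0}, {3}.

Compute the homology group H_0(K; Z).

H_0 ≅ Z^4.

Take the total order 0 < 1 < 2 < 3 on the vertex set. Then K (dimension 0) consists of the simplices:

  0-simplices (4): [0], [1], [2], [3]

so the chain groups are C_0 ≅ Z^4.

Now H_k = ker ∂_k / im ∂_{k+1}, so:

  H_0: rank C_0 − rank ∂_1 = 4 − 0 = 4, and there is no ∂_1, so H_0 ≅ Z^4.

(K is a triangulation of a set of 4 points.)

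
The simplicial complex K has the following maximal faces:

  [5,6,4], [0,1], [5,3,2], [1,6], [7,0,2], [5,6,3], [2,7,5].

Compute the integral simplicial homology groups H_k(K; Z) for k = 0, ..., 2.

Fix the vertex order 0 < 1 < 2 < 3 < 4 < 5 < 6 < 7 and write every simplex with vertices in increasing order. Then dim K = 2 and the simplices of K are:

  0-simplices (8): [0], [1], [2], [3], [4], [5], [6], [7]
  1-simplices (13): [0,1], [0,2], [0,7], [1,6], [2,3], [2,5], [2,7], [3,5], [3,6], [4,5], [4,6], [5,6], [5,7]
  2-simplices (5): [0,2,7], [2,3,5], [2,5,7], [3,5,6], [4,5,6]

so the chain groups are C_0 ≅ Z^8, C_1 ≅ Z^13, C_2 ≅ Z^5.

The boundary map ∂_1: C_1 → C_0 sends each edge [p,q] (with p < q) to q − p.
This gives a 8×13 integer matrix of rank 7; reducing to Smith normal form yields diagonal entries (1,1,1,1,1,1,1).

∂_2: C_2 → C_1 acts by ∂[p,q,r] = [q,r] − [p,r] + [p,q]. For instance
  ∂[2,3,5] = [3,5] − [2,5] + [2,3],
  ∂[0,2,7] = [2,7] − [0,7] + [0,2].
As a 13×5 matrix over Z this has rank 5, with invariant factors (1,1,1,1,1).

Now H_k = ker ∂_k / im ∂_{k+1}, so:

  H_0: rank C_0 − rank ∂_1 = 8 − 7 = 1, and the invariant factors of ∂_1 are all 1, so H_0 = Z.
  H_1: rank ker ∂_1 − rank ∂_2 = (13 − 7) − 5 = 1, and the invariant factors of ∂_2 are all 1, so H_1 = Z.
  H_2: rank ker ∂_2 − rank ∂_3 = (5 − 5) − 0 = 0, and there is no ∂_3, so H_2 = 0.

As a check, the Euler characteristic is 8 − 13 + 5 = 0, which agrees with 1 − 1 + 0 = 0.

H_0 ≅ Z,  H_1 ≅ Z,  H_2 = 0.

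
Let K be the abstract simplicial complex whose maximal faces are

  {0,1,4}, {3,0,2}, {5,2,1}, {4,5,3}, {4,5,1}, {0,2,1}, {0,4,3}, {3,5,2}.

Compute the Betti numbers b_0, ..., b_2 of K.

b_0 = 1, b_1 = 0, b_2 = 1.

Fix the vertex order 0 < 1 < 2 < 3 < 4 < 5 and write every simplex with vertices in increasing order. Then dim K = 2 and the simplices of K are:

  0-simplices (6): [0], [1], [2], [3], [4], [5]
  1-simplices (12): [0,1], [0,2], [0,3], [0,4], [1,2], [1,4], [1,5], [2,3], [2,5], [3,4], [3,5], [4,5]
  2-simplices (8): [0,1,2], [0,1,4], [0,2,3], [0,3,4], [1,2,5], [1,4,5], [2,3,5], [3,4,5]

Hence C_0 ≅ Z^6, C_1 ≅ Z^12, C_2 ≅ Z^8.

Boundary ∂_1: C_1 → C_0 sends each edge [p,q] (with p < q) to q − p.
As a 6×12 matrix over Z this has rank 5, with invariant factors (1,1,1,1,1).

The boundary map ∂_2: C_2 → C_1 maps a triangle to the signed sum of its edges. For instance
  ∂[0,3,4] = [3,4] − [0,4] + [0,3],
  ∂[1,4,5] = [4,5] − [1,5] + [1,4].
The 12×8 boundary matrix has rank 7 and Smith normal form diag(1,1,1,1,1,1,1).

Reading off H_k = ker ∂_k / im ∂_{k+1}:

  H_0: rank C_0 − rank ∂_1 = 6 − 5 = 1, and the invariant factors of ∂_1 are all 1, so H_0 ≅ Z.
  H_1: rank ker ∂_1 − rank ∂_2 = (12 − 5) − 7 = 0, and the invariant factors of ∂_2 are all 1, so H_1 ≅ 0.
  H_2: rank ker ∂_2 − rank ∂_3 = (8 − 7) − 0 = 1, and there is no ∂_3, so H_2 ≅ Z.

Hence the Betti numbers are b_0 = 1, b_1 = 0, b_2 = 1.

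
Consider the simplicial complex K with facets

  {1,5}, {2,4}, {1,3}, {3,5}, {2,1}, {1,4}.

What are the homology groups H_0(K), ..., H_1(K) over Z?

H_0 ≅ Z,  H_1 ≅ Z^2.

We work with the vertex ordering 1 < 2 < 3 < 4 < 5. The simplices of K, each written with vertices in increasing order, are:

  0-simplices (5): [1], [2], [3], [4], [5]
  1-simplices (6): [1,2], [1,3], [1,4], [1,5], [2,4], [3,5]

so the chain groups are C_0 ≅ Z^5, C_1 ≅ Z^6.

The boundary map ∂_1: C_1 → C_0 is given by ∂[p,q] = [q] − [p]. For instance
  ∂[2,4] = [4] − [2].
As a 5×6 matrix over Z this has rank 4, with invariant factors (1,1,1,1).

Reading off H_k = ker ∂_k / im ∂_{k+1}:

  H_0: rank C_0 − rank ∂_1 = 5 − 4 = 1, and the invariant factors of ∂_1 are all 1, so H_0 = Z.
  H_1: rank ker ∂_1 − rank ∂_2 = (6 − 4) − 0 = 2, and there is no ∂_2, so H_1 = Z^2.

As a check, the Euler characteristic is 5 − 6 = -1, which agrees with 1 − 2 = -1.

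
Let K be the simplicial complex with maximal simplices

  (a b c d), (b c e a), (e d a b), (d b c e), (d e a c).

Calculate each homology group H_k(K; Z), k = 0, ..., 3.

K has 5 vertices, 10 edges, 10 triangles, 5 3-simplices.
rank ∂_0 = 0, rank ∂_1 = 4 ⇒ b_0 = 5 − 0 − 4 = 1; all invariant factors of ∂_1 are 1 so no torsion. So H_0 ≅ Z.
rank ∂_1 = 4, rank ∂_2 = 6 ⇒ b_1 = 10 − 4 − 6 = 0; all invariant factors of ∂_2 are 1 so no torsion. So H_1 ≅ 0.
rank ∂_2 = 6, rank ∂_3 = 4 ⇒ b_2 = 10 − 6 − 4 = 0; all invariant factors of ∂_3 are 1 so no torsion. So H_2 ≅ 0.
rank ∂_3 = 4, rank ∂_4 = 0 ⇒ b_3 = 5 − 4 − 0 = 1. So H_3 ≅ Z.

H_0 = Z,  H_1 = 0,  H_2 = 0,  H_3 = Z.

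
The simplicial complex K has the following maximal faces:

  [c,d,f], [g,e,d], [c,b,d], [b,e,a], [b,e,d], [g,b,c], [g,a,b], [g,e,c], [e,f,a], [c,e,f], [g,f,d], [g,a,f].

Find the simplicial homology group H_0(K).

H_0 = Z.

Fix the vertex order a < b < c < d < e < f < g and write every simplex with vertices in increasing order. Then dim K = 2 and the simplices of K are:

  0-simplices (7): a, b, c, d, e, f, g
  1-simplices (18): ab, ae, af, ag, bc, bd, be, bg, cd, ce, cf, cg, de, df, dg, ef, eg, fg
  2-simplices (12): abe, abg, aef, afg, bcd, bcg, bde, cdf, cef, ceg, deg, dfg

so the chain groups are C_0 ≅ Z^7, C_1 ≅ Z^18, C_2 ≅ Z^12.

Boundary ∂_1: C_1 → C_0 is given by ∂[p,q] = [q] − [p]. For instance
  ∂bd = d − b.
This gives a 7×18 integer matrix of rank 6; reducing to Smith normal form yields diagonal entries (1,1,1,1,1,1).

The boundary map ∂_2: C_2 → C_1 acts by ∂[p,q,r] = [q,r] − [p,r] + [p,q]. For instance
  ∂cdf = df − cf + cd,
  ∂bcg = cg − bg + bc.
This gives a 18×12 integer matrix of rank 12; reducing to Smith normal form yields diagonal entries (1,1,1,1,1,1,1,1,1,1,1,2).

Reading off H_k = ker ∂_k / im ∂_{k+1}:

  H_0: rank C_0 − rank ∂_1 = 7 − 6 = 1, and the invariant factors of ∂_1 are all 1, so H_0 = Z.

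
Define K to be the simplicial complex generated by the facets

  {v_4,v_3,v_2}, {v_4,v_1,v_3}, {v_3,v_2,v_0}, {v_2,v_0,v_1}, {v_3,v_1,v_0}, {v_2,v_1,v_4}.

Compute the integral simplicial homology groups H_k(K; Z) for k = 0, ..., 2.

Fix the vertex order v_0 < v_1 < v_2 < v_3 < v_4 and write every simplex with vertices in increasing order. Then dim K = 2 and the simplices of K are:

  0-simplices (5): [v_0], [v_1], [v_2], [v_3], [v_4]
  1-simplices (9): [v_0,v_1], [v_0,v_2], [v_0,v_3], [v_1,v_2], [v_1,v_3], [v_1,v_4], [v_2,v_3], [v_2,v_4], [v_3,v_4]
  2-simplices (6): [v_0,v_1,v_2], [v_0,v_1,v_3], [v_0,v_2,v_3], [v_1,v_2,v_4], [v_1,v_3,v_4], [v_2,v_3,v_4]

so the chain groups are C_0 ≅ Z^5, C_1 ≅ Z^9, C_2 ≅ Z^6.

Boundary ∂_1: C_1 → C_0 is given by ∂[p,q] = [q] − [p].
The resulting 5×9 matrix has rank 4, and its Smith normal form has invariant factors (1,1,1,1).

The boundary map ∂_2: C_2 → C_1 maps a triangle to the signed sum of its edges. For instance
  ∂[v_1,v_2,v_4] = [v_2,v_4] − [v_1,v_4] + [v_1,v_2],
  ∂[v_0,v_1,v_3] = [v_1,v_3] − [v_0,v_3] + [v_0,v_1].
This gives a 9×6 integer matrix of rank 5; reducing to Smith normal form yields diagonal entries (1,1,1,1,1).

Computing H_k = (kernel of ∂_k) / (image of ∂_{k+1}):

  H_0: rank C_0 − rank ∂_1 = 5 − 4 = 1, and the invariant factors of ∂_1 are all 1, so H_0 = Z.
  H_1: rank ker ∂_1 − rank ∂_2 = (9 − 4) − 5 = 0, and the invariant factors of ∂_2 are all 1, so H_1 = 0.
  H_2: rank ker ∂_2 − rank ∂_3 = (6 − 5) − 0 = 1, and there is no ∂_3, so H_2 = Z.

(K is a triangulation of the 2-sphere S^2.)

H_0 ≅ Z,  H_1 = 0,  H_2 ≅ Z.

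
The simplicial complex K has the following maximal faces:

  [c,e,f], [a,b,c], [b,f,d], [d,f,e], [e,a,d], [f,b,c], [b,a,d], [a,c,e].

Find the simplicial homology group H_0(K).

H_0 ≅ Z.

Order the vertices as a < b < c < d < e < f. Listing each simplex with vertices in this order, K has dimension 2 with simplices:

  0-simplices (6): a, b, c, d, e, f
  1-simplices (12): ab, ac, ad, ae, bc, bd, bf, ce, cf, de, df, ef
  2-simplices (8): abc, abd, ace, ade, bcf, bdf, cef, def

Hence C_0 ≅ Z^6, C_1 ≅ Z^12, C_2 ≅ Z^8.

Boundary ∂_1: C_1 → C_0 maps an edge to its endpoints' difference, ∂[p,q] = q − p. For instance
  ∂ab = b − a.
As a 6×12 matrix over Z this has rank 5, with invariant factors (1,1,1,1,1).

∂_2: C_2 → C_1 maps a triangle to the signed sum of its edges. For instance
  ∂bdf = df − bf + bd,
  ∂abc = bc − ac + ab.
As a 12×8 matrix over Z this has rank 7, with invariant factors (1,1,1,1,1,1,1).

Computing H_k = (kernel of ∂_k) / (image of ∂_{k+1}):

  H_0: rank C_0 − rank ∂_1 = 6 − 5 = 1, and the invariant factors of ∂_1 are all 1, so H_0 = Z.

(K is a triangulation of the 2-sphere S^2.)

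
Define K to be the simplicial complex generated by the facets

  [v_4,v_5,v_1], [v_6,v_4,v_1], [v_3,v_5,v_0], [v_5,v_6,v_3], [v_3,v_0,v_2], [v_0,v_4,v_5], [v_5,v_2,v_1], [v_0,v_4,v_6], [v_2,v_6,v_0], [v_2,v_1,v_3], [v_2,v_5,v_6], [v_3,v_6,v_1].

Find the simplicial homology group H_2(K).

Fix the vertex order v_0 < v_1 < v_2 < v_3 < v_4 < v_5 < v_6 and write every simplex with vertices in increasing order. Then dim K = 2 and the simplices of K are:

  0-simplices (7): [v_0], [v_1], [v_2], [v_3], [v_4], [v_5], [v_6]
  1-simplices (18): (18 of them)
  2-simplices (12): (12 of them)

Hence C_0 ≅ Z^7, C_1 ≅ Z^18, C_2 ≅ Z^12.

The boundary map ∂_1: C_1 → C_0 is given by ∂[p,q] = [q] − [p]. For instance
  ∂[v_0,v_2] = [v_2] − [v_0].
As a 7×18 matrix over Z this has rank 6, with invariant factors (1,1,1,1,1,1).

∂_2: C_2 → C_1 sends each 2-simplex [p,q,r] to [q,r] − [p,r] + [p,q]. For instance
  ∂[v_3,v_5,v_6] = [v_5,v_6] − [v_3,v_6] + [v_3,v_5],
  ∂[v_0,v_3,v_5] = [v_3,v_5] − [v_0,v_5] + [v_0,v_3].
This gives a 18×12 integer matrix of rank 12; reducing to Smith normal form yields diagonal entries (1,1,1,1,1,1,1,1,1,1,1,2).

Reading off H_k = ker ∂_k / im ∂_{k+1}:

  H_2: rank ker ∂_2 − rank ∂_3 = (12 − 12) − 0 = 0, and there is no ∂_3, so H_2 = 0.

H_2 = 0.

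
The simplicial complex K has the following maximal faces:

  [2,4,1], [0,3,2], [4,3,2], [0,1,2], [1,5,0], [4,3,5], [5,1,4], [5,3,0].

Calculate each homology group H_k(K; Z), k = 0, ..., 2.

H_0 ≅ Z,  H_1 = 0,  H_2 ≅ Z.

Take the total order 0 < 1 < 2 < 3 < 4 < 5 on the vertex set. Then K (dimension 2) consists of the simplices:

  0-simplices (6): [0], [1], [2], [3], [4], [5]
  1-simplices (12): [0,1], [0,2], [0,3], [0,5], [1,2], [1,4], [1,5], [2,3], [2,4], [3,4], [3,5], [4,5]
  2-simplices (8): [0,1,2], [0,1,5], [0,2,3], [0,3,5], [1,2,4], [1,4,5], [2,3,4], [3,4,5]

Hence C_0 ≅ Z^6, C_1 ≅ Z^12, C_2 ≅ Z^8.

∂_1: C_1 → C_0 maps an edge to its endpoints' difference, ∂[p,q] = q − p.
As a 6×12 matrix over Z this has rank 5, with invariant factors (1,1,1,1,1).

Boundary ∂_2: C_2 → C_1 maps a triangle to the signed sum of its edges. For instance
  ∂[1,4,5] = [4,5] − [1,5] + [1,4],
  ∂[3,4,5] = [4,5] − [3,5] + [3,4].
This gives a 12×8 integer matrix of rank 7; reducing to Smith normal form yields diagonal entries (1,1,1,1,1,1,1).

Computing H_k = (kernel of ∂_k) / (image of ∂_{k+1}):

  H_0: rank C_0 − rank ∂_1 = 6 − 5 = 1, and the invariant factors of ∂_1 are all 1, so H_0 = Z.
  H_1: rank ker ∂_1 − rank ∂_2 = (12 − 5) − 7 = 0, and the invariant factors of ∂_2 are all 1, so H_1 = 0.
  H_2: rank ker ∂_2 − rank ∂_3 = (8 − 7) − 0 = 1, and there is no ∂_3, so H_2 = Z.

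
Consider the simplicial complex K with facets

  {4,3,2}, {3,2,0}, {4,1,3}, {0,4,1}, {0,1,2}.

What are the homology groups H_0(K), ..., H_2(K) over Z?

Order the vertices as 0 < 1 < 2 < 3 < 4. Listing each simplex with vertices in this order, K has dimension 2 with simplices:

  0-simplices (5): [0], [1], [2], [3], [4]
  1-simplices (10): [0,1], [0,2], [0,3], [0,4], [1,2], [1,3], [1,4], [2,3], [2,4], [3,4]
  2-simplices (5): [0,1,2], [0,1,4], [0,2,3], [1,3,4], [2,3,4]

giving chain groups C_0 ≅ Z^5, C_1 ≅ Z^10, C_2 ≅ Z^5.

Boundary ∂_1: C_1 → C_0 maps an edge to its endpoints' difference, ∂[p,q] = q − p. For instance
  ∂[1,3] = [3] − [1].
This gives a 5×10 integer matrix of rank 4; reducing to Smith normal form yields diagonal entries (1,1,1,1).

Boundary ∂_2: C_2 → C_1 acts by ∂[p,q,r] = [q,r] − [p,r] + [p,q]. For instance
  ∂[2,3,4] = [3,4] − [2,4] + [2,3],
  ∂[0,1,4] = [1,4] − [0,4] + [0,1].
The 10×5 boundary matrix has rank 5 and Smith normal form diag(1,1,1,1,1).

Reading off H_k = ker ∂_k / im ∂_{k+1}:

  H_0: rank C_0 − rank ∂_1 = 5 − 4 = 1, and the invariant factors of ∂_1 are all 1, so H_0 ≅ Z.
  H_1: rank ker ∂_1 − rank ∂_2 = (10 − 4) − 5 = 1, and the invariant factors of ∂_2 are all 1, so H_1 ≅ Z.
  H_2: rank ker ∂_2 − rank ∂_3 = (5 − 5) − 0 = 0, and there is no ∂_3, so H_2 ≅ 0.

(K is a triangulation of the Möbius band.)

H_0 ≅ Z,  H_1 ≅ Z,  H_2 = 0.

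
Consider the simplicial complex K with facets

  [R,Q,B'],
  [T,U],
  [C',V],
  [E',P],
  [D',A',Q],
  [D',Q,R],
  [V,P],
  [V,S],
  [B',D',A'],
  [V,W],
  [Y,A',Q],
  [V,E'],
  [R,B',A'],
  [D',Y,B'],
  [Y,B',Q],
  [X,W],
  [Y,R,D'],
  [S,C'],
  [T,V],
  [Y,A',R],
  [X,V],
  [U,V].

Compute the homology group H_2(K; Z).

H_2 ≅ 0.

Take the total order P < Q < R < S < T < U < V < W < X < Y < A' < B' < C' < D' < E' on the vertex set. Then K (dimension 2) consists of the simplices:

  0-simplices (15): [P], [Q], [R], [S], [T], [U], [V], [W], [X], [Y], [A'], [B'], [C'], [D'], [E']
  1-simplices (27): (27 of them)
  2-simplices (10): [Q,R,B'], [Q,R,D'], [Q,Y,A'], [Q,Y,B'], [Q,A',D'], [R,Y,A'], [R,Y,D'], [R,A',B'], [Y,B',D'], [A',B',D']

so the chain groups are C_0 ≅ Z^15, C_1 ≅ Z^27, C_2 ≅ Z^10.

The boundary map ∂_1: C_1 → C_0 sends each edge [p,q] (with p < q) to q − p. For instance
  ∂[Y,D'] = [D'] − [Y].
The resulting 15×27 matrix has rank 13, and its Smith normal form has invariant factors (1,1,1,1,1,1,1,1,1,1,1,1,1).

The boundary map ∂_2: C_2 → C_1 sends each 2-simplex [p,q,r] to [q,r] − [p,r] + [p,q]. For instance
  ∂[Q,Y,A'] = [Y,A'] − [Q,A'] + [Q,Y],
  ∂[R,Y,D'] = [Y,D'] − [R,D'] + [R,Y].
The 27×10 boundary matrix has rank 10 and Smith normal form diag(1,1,1,1,1,1,1,1,1,2).

Computing H_k = (kernel of ∂_k) / (image of ∂_{k+1}):

  H_2: rank ker ∂_2 − rank ∂_3 = (10 − 10) − 0 = 0, and there is no ∂_3, so H_2 = 0.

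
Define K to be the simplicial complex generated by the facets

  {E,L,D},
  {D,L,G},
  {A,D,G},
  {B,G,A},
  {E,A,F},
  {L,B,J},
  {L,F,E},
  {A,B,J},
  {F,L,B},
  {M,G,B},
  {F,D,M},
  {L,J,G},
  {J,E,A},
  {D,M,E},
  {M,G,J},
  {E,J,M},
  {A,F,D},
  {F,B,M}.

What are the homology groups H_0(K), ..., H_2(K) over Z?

H_0 ≅ Z,  H_1 ≅ Z × Z/2,  H_2 = 0.

Take the total order A < B < D < E < F < G < J < L < M on the vertex set. Then K (dimension 2) consists of the simplices:

  0-simplices (9): A, B, D, E, F, G, J, L, M
  1-simplices (27): AB, AD, AE, AF, AG, AJ, BF, BG, BJ, BL, BM, DE, DF, DG, DL, DM, EF, EJ, EL, EM, FL, FM, GJ, GL, GM, JL, JM
  2-simplices (18): ABG, ABJ, ADF, ADG, AEF, AEJ, BFL, BFM, BGM, BJL, DEL, DEM, DFM, DGL, EFL, EJM, GJL, GJM

giving chain groups C_0 ≅ Z^9, C_1 ≅ Z^27, C_2 ≅ Z^18.

Boundary ∂_1: C_1 → C_0 is given by ∂[p,q] = [q] − [p]. For instance
  ∂EJ = J − E.
As a 9×27 matrix over Z this has rank 8, with invariant factors (1,1,1,1,1,1,1,1).

Boundary ∂_2: C_2 → C_1 sends each 2-simplex [p,q,r] to [q,r] − [p,r] + [p,q]. For instance
  ∂ABG = BG − AG + AB,
  ∂AEF = EF − AF + AE.
The resulting 27×18 matrix has rank 18, and its Smith normal form has invariant factors (1,1,1,1,1,1,1,1,1,1,1,1,1,1,1,1,1,2).

Reading off H_k = ker ∂_k / im ∂_{k+1}:

  H_0: rank C_0 − rank ∂_1 = 9 − 8 = 1, and the invariant factors of ∂_1 are all 1, so H_0 ≅ Z.
  H_1: rank ker ∂_1 − rank ∂_2 = (27 − 8) − 18 = 1, and ∂_2 has invariant factor 2 > 1, so H_1 ≅ Z × Z/2.
  H_2: rank ker ∂_2 − rank ∂_3 = (18 − 18) − 0 = 0, and there is no ∂_3, so H_2 ≅ 0.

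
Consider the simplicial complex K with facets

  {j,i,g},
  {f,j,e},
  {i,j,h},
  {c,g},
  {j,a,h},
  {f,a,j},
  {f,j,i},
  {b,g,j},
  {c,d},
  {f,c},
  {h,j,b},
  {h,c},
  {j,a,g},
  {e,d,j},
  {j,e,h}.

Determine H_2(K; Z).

We work with the vertex ordering a < b < c < d < e < f < g < h < i < j. The simplices of K, each written with vertices in increasing order, are:

  0-simplices (10): a, b, c, d, e, f, g, h, i, j
  1-simplices (23): af, ag, ah, aj, bg, bh, bj, cd, cf, cg, ch, de, dj, ef, eh, ej, fi, fj, gi, gj, hi, hj, ij
  2-simplices (11): afj, agj, ahj, bgj, bhj, dej, efj, ehj, fij, gij, hij

Hence C_0 ≅ Z^10, C_1 ≅ Z^23, C_2 ≅ Z^11.

Boundary ∂_1: C_1 → C_0 is given by ∂[p,q] = [q] − [p]. For instance
  ∂de = e − d.
The 10×23 boundary matrix has rank 9 and Smith normal form diag(1,1,1,1,1,1,1,1,1).

Boundary ∂_2: C_2 → C_1 sends each 2-simplex [p,q,r] to [q,r] − [p,r] + [p,q]. For instance
  ∂bgj = gj − bj + bg,
  ∂dej = ej − dj + de.
This gives a 23×11 integer matrix of rank 11; reducing to Smith normal form yields diagonal entries (1,1,1,1,1,1,1,1,1,1,1).

Now H_k = ker ∂_k / im ∂_{k+1}, so:

  H_2: rank ker ∂_2 − rank ∂_3 = (11 − 11) − 0 = 0, and there is no ∂_3, so H_2 ≅ 0.

H_2 = 0.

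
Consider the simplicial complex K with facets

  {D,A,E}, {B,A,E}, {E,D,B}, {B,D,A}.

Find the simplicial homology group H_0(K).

Fix the vertex order A < B < D < E and write every simplex with vertices in increasing order. Then dim K = 2 and the simplices of K are:

  0-simplices (4): A, B, D, E
  1-simplices (6): AB, AD, AE, BD, BE, DE
  2-simplices (4): ABD, ABE, ADE, BDE

Hence C_0 ≅ Z^4, C_1 ≅ Z^6, C_2 ≅ Z^4.

The boundary map ∂_1: C_1 → C_0 maps an edge to its endpoints' difference, ∂[p,q] = q − p.
The resulting 4×6 matrix has rank 3, and its Smith normal form has invariant factors (1,1,1).

∂_2: C_2 → C_1 acts by ∂[p,q,r] = [q,r] − [p,r] + [p,q]. For instance
  ∂ABE = BE − AE + AB,
  ∂ADE = DE − AE + AD.
The 6×4 boundary matrix has rank 3 and Smith normal form diag(1,1,1).

Computing H_k = (kernel of ∂_k) / (image of ∂_{k+1}):

  H_0: rank C_0 − rank ∂_1 = 4 − 3 = 1, and the invariant factors of ∂_1 are all 1, so H_0 = Z.

H_0 ≅ Z.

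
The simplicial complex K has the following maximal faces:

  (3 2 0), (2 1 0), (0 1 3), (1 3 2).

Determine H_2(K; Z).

Fix the vertex order 0 < 1 < 2 < 3 and write every simplex with vertices in increasing order. Then dim K = 2 and the simplices of K are:

  0-simplices (4): [0], [1], [2], [3]
  1-simplices (6): [0,1], [0,2], [0,3], [1,2], [1,3], [2,3]
  2-simplices (4): [0,1,2], [0,1,3], [0,2,3], [1,2,3]

Hence C_0 ≅ Z^4, C_1 ≅ Z^6, C_2 ≅ Z^4.

∂_1: C_1 → C_0 maps an edge to its endpoints' difference, ∂[p,q] = q − p.
The 4×6 boundary matrix has rank 3 and Smith normal form diag(1,1,1).

The boundary map ∂_2: C_2 → C_1 sends each 2-simplex [p,q,r] to [q,r] − [p,r] + [p,q]. For instance
  ∂[0,1,3] = [1,3] − [0,3] + [0,1],
  ∂[0,2,3] = [2,3] − [0,3] + [0,2].
This gives a 6×4 integer matrix of rank 3; reducing to Smith normal form yields diagonal entries (1,1,1).

Reading off H_k = ker ∂_k / im ∂_{k+1}:

  H_2: rank ker ∂_2 − rank ∂_3 = (4 − 3) − 0 = 1, and there is no ∂_3, so H_2 = Z.

(K is a triangulation of the 2-sphere S^2.)

H_2 ≅ Z.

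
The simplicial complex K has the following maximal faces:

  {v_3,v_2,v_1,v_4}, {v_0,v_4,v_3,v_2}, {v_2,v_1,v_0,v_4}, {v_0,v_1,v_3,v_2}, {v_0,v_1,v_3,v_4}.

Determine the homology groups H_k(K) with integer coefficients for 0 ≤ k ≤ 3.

We work with the vertex ordering v_0 < v_1 < v_2 < v_3 < v_4. The simplices of K, each written with vertices in increasing order, are:

  0-simplices (5): [v_0], [v_1], [v_2], [v_3], [v_4]
  1-simplices (10): [v_0,v_1], [v_0,v_2], [v_0,v_3], [v_0,v_4], [v_1,v_2], [v_1,v_3], [v_1,v_4], [v_2,v_3], [v_2,v_4], [v_3,v_4]
  2-simplices (10): [v_0,v_1,v_2], [v_0,v_1,v_3], [v_0,v_1,v_4], [v_0,v_2,v_3], [v_0,v_2,v_4], [v_0,v_3,v_4], [v_1,v_2,v_3], [v_1,v_2,v_4], [v_1,v_3,v_4], [v_2,v_3,v_4]
  3-simplices (5): [v_0,v_1,v_2,v_3], [v_0,v_1,v_2,v_4], [v_0,v_1,v_3,v_4], [v_0,v_2,v_3,v_4], [v_1,v_2,v_3,v_4]

so the chain groups are C_0 ≅ Z^5, C_1 ≅ Z^10, C_2 ≅ Z^10, C_3 ≅ Z^5.

∂_1: C_1 → C_0 sends each edge [p,q] (with p < q) to q − p.
As a 5×10 matrix over Z this has rank 4, with invariant factors (1,1,1,1).

Boundary ∂_2: C_2 → C_1 sends each 2-simplex [p,q,r] to [q,r] − [p,r] + [p,q]. For instance
  ∂[v_1,v_3,v_4] = [v_3,v_4] − [v_1,v_4] + [v_1,v_3],
  ∂[v_0,v_1,v_3] = [v_1,v_3] − [v_0,v_3] + [v_0,v_1].
This gives a 10×10 integer matrix of rank 6; reducing to Smith normal form yields diagonal entries (1,1,1,1,1,1).

Boundary ∂_3: C_3 → C_2 sends each 3-simplex σ to the alternating sum Σ_i (−1)^i (σ with its i-th vertex removed). For instance
  ∂[v_0,v_2,v_3,v_4] = [v_2,v_3,v_4] − [v_0,v_3,v_4] + [v_0,v_2,v_4] − [v_0,v_2,v_3],
  ∂[v_0,v_1,v_2,v_3] = [v_1,v_2,v_3] − [v_0,v_2,v_3] + [v_0,v_1,v_3] − [v_0,v_1,v_2].
This gives a 10×5 integer matrix of rank 4; reducing to Smith normal form yields diagonal entries (1,1,1,1).

Computing H_k = (kernel of ∂_k) / (image of ∂_{k+1}):

  H_0: rank C_0 − rank ∂_1 = 5 − 4 = 1, and the invariant factors of ∂_1 are all 1, so H_0 = Z.
  H_1: rank ker ∂_1 − rank ∂_2 = (10 − 4) − 6 = 0, and the invariant factors of ∂_2 are all 1, so H_1 = 0.
  H_2: rank ker ∂_2 − rank ∂_3 = (10 − 6) − 4 = 0, and the invariant factors of ∂_3 are all 1, so H_2 = 0.
  H_3: rank ker ∂_3 − rank ∂_4 = (5 − 4) − 0 = 1, and there is no ∂_4, so H_3 = Z.

H_0 ≅ Z,  H_1 = 0,  H_2 = 0,  H_3 ≅ Z.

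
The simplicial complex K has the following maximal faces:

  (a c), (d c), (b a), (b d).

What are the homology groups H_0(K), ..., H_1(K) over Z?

H_0 ≅ Z,  H_1 ≅ Z.

We work with the vertex ordering a < b < c < d. The simplices of K, each written with vertices in increasing order, are:

  0-simplices (4): a, b, c, d
  1-simplices (4): ab, ac, bd, cd

so the chain groups are C_0 ≅ Z^4, C_1 ≅ Z^4.

∂_1: C_1 → C_0 is given by ∂[p,q] = [q] − [p]. For instance
  ∂cd = d − c.
This gives a 4×4 integer matrix of rank 3; reducing to Smith normal form yields diagonal entries (1,1,1).

Computing H_k = (kernel of ∂_k) / (image of ∂_{k+1}):

  H_0: rank C_0 − rank ∂_1 = 4 − 3 = 1, and the invariant factors of ∂_1 are all 1, so H_0 = Z.
  H_1: rank ker ∂_1 − rank ∂_2 = (4 − 3) − 0 = 1, and there is no ∂_2, so H_1 = Z.

As a check, the Euler characteristic is 4 − 4 = 0, which agrees with 1 − 1 = 0.
(K is a triangulation of the circle S^1.)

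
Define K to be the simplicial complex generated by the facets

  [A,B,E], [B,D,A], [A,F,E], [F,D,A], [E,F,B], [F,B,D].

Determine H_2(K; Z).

H_2 ≅ Z.

We work with the vertex ordering A < B < D < E < F. The simplices of K, each written with vertices in increasing order, are:

  0-simplices (5): A, B, D, E, F
  1-simplices (9): AB, AD, AE, AF, BD, BE, BF, DF, EF
  2-simplices (6): ABD, ABE, ADF, AEF, BDF, BEF

so the chain groups are C_0 ≅ Z^5, C_1 ≅ Z^9, C_2 ≅ Z^6.

∂_1: C_1 → C_0 maps an edge to its endpoints' difference, ∂[p,q] = q − p. For instance
  ∂BD = D − B.
As a 5×9 matrix over Z this has rank 4, with invariant factors (1,1,1,1).

The boundary map ∂_2: C_2 → C_1 sends each 2-simplex [p,q,r] to [q,r] − [p,r] + [p,q]. For instance
  ∂AEF = EF − AF + AE,
  ∂ADF = DF − AF + AD.
The resulting 9×6 matrix has rank 5, and its Smith normal form has invariant factors (1,1,1,1,1).

Computing H_k = (kernel of ∂_k) / (image of ∂_{k+1}):

  H_2: rank ker ∂_2 − rank ∂_3 = (6 − 5) − 0 = 1, and there is no ∂_3, so H_2 = Z.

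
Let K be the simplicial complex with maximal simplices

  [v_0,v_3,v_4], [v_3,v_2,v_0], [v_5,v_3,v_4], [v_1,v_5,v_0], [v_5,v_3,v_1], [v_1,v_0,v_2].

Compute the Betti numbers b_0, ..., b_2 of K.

b_0 = 1, b_1 = 1, b_2 = 0.

K has 6 vertices, 12 edges, 6 triangles.
rank ∂_0 = 0, rank ∂_1 = 5 ⇒ b_0 = 6 − 0 − 5 = 1; all invariant factors of ∂_1 are 1 so no torsion. So H_0 = Z.
rank ∂_1 = 5, rank ∂_2 = 6 ⇒ b_1 = 12 − 5 − 6 = 1; all invariant factors of ∂_2 are 1 so no torsion. So H_1 = Z.
rank ∂_2 = 6, rank ∂_3 = 0 ⇒ b_2 = 6 − 6 − 0 = 0. So H_2 = 0.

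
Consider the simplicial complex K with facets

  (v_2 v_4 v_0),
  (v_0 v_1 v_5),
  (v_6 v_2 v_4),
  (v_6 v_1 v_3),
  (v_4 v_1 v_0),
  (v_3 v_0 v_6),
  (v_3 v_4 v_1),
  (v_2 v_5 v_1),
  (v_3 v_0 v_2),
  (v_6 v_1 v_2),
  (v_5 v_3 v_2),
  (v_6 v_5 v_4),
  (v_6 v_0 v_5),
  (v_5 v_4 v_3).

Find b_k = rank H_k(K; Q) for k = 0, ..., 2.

b_0 = 1, b_1 = 2, b_2 = 1.

K has 7 vertices, 21 edges, 14 triangles.
rank ∂_0 = 0, rank ∂_1 = 6 ⇒ b_0 = 7 − 0 − 6 = 1; all invariant factors of ∂_1 are 1 so no torsion. So H_0 ≅ Z.
rank ∂_1 = 6, rank ∂_2 = 13 ⇒ b_1 = 21 − 6 − 13 = 2; all invariant factors of ∂_2 are 1 so no torsion. So H_1 ≅ Z^2.
rank ∂_2 = 13, rank ∂_3 = 0 ⇒ b_2 = 14 − 13 − 0 = 1. So H_2 ≅ Z.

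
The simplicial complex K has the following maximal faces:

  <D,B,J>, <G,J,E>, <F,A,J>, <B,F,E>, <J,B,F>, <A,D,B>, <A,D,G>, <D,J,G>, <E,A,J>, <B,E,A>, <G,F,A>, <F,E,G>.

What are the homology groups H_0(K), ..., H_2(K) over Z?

We work with the vertex ordering A < B < D < E < F < G < J. The simplices of K, each written with vertices in increasing order, are:

  0-simplices (7): A, B, D, E, F, G, J
  1-simplices (18): AB, AD, AE, AF, AG, AJ, BD, BE, BF, BJ, DG, DJ, EF, EG, EJ, FG, FJ, GJ
  2-simplices (12): ABD, ABE, ADG, AEJ, AFG, AFJ, BDJ, BEF, BFJ, DGJ, EFG, EGJ

so the chain groups are C_0 ≅ Z^7, C_1 ≅ Z^18, C_2 ≅ Z^12.

The boundary map ∂_1: C_1 → C_0 maps an edge to its endpoints' difference, ∂[p,q] = q − p. For instance
  ∂BJ = J − B.
As a 7×18 matrix over Z this has rank 6, with invariant factors (1,1,1,1,1,1).

∂_2: C_2 → C_1 sends each 2-simplex [p,q,r] to [q,r] − [p,r] + [p,q]. For instance
  ∂ABD = BD − AD + AB,
  ∂AEJ = EJ − AJ + AE.
The 18×12 boundary matrix has rank 12 and Smith normal form diag(1,1,1,1,1,1,1,1,1,1,1,2).

Reading off H_k = ker ∂_k / im ∂_{k+1}:

  H_0: rank C_0 − rank ∂_1 = 7 − 6 = 1, and the invariant factors of ∂_1 are all 1, so H_0 = Z.
  H_1: rank ker ∂_1 − rank ∂_2 = (18 − 6) − 12 = 0, and ∂_2 has invariant factor 2 > 1, so H_1 = Z/2.
  H_2: rank ker ∂_2 − rank ∂_3 = (12 − 12) − 0 = 0, and there is no ∂_3, so H_2 = 0.

H_0 = Z,  H_1 = Z/2,  H_2 = 0.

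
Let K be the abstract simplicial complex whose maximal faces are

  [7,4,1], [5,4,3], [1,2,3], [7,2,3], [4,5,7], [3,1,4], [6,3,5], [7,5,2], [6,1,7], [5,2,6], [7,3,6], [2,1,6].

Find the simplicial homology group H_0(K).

H_0 = Z.

Take the total order 1 < 2 < 3 < 4 < 5 < 6 < 7 on the vertex set. Then K (dimension 2) consists of the simplices:

  0-simplices (7): [1], [2], [3], [4], [5], [6], [7]
  1-simplices (18): [1,2], [1,3], [1,4], [1,6], [1,7], [2,3], [2,5], [2,6], [2,7], [3,4], [3,5], [3,6], [3,7], [4,5], [4,7], [5,6], [5,7], [6,7]
  2-simplices (12): [1,2,3], [1,2,6], [1,3,4], [1,4,7], [1,6,7], [2,3,7], [2,5,6], [2,5,7], [3,4,5], [3,5,6], [3,6,7], [4,5,7]

so the chain groups are C_0 ≅ Z^7, C_1 ≅ Z^18, C_2 ≅ Z^12.

∂_1: C_1 → C_0 is given by ∂[p,q] = [q] − [p].
This gives a 7×18 integer matrix of rank 6; reducing to Smith normal form yields diagonal entries (1,1,1,1,1,1).

The boundary map ∂_2: C_2 → C_1 sends each 2-simplex [p,q,r] to [q,r] − [p,r] + [p,q]. For instance
  ∂[4,5,7] = [5,7] − [4,7] + [4,5],
  ∂[3,4,5] = [4,5] − [3,5] + [3,4].
The 18×12 boundary matrix has rank 12 and Smith normal form diag(1,1,1,1,1,1,1,1,1,1,1,2).

Now H_k = ker ∂_k / im ∂_{k+1}, so:

  H_0: rank C_0 − rank ∂_1 = 7 − 6 = 1, and the invariant factors of ∂_1 are all 1, so H_0 = Z.

(K is a triangulation of the real projective plane RP^2.)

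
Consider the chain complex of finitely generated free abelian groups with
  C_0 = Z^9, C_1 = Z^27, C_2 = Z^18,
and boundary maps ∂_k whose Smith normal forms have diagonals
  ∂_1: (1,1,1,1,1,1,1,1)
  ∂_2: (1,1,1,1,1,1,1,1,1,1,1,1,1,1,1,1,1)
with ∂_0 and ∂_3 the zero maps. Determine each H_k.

H_0: b_0 = 9 − 0 − 8 = 1; torsion from ∂_1 factors > 1: none. So H_0 = Z.
H_1: b_1 = 27 − 8 − 17 = 2; torsion from ∂_2 factors > 1: none. So H_1 = Z^2.
H_2: b_2 = 18 − 17 − 0 = 1; torsion from ∂_3 factors > 1: none. So H_2 = Z.

H_0 = Z,  H_1 = Z^2,  H_2 = Z.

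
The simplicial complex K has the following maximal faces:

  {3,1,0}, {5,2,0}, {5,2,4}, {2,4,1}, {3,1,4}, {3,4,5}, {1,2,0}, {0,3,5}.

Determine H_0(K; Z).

Take the total order 0 < 1 < 2 < 3 < 4 < 5 on the vertex set. Then K (dimension 2) consists of the simplices:

  0-simplices (6): [0], [1], [2], [3], [4], [5]
  1-simplices (12): [0,1], [0,2], [0,3], [0,5], [1,2], [1,3], [1,4], [2,4], [2,5], [3,4], [3,5], [4,5]
  2-simplices (8): [0,1,2], [0,1,3], [0,2,5], [0,3,5], [1,2,4], [1,3,4], [2,4,5], [3,4,5]

Hence C_0 ≅ Z^6, C_1 ≅ Z^12, C_2 ≅ Z^8.

∂_1: C_1 → C_0 sends each edge [p,q] (with p < q) to q − p.
As a 6×12 matrix over Z this has rank 5, with invariant factors (1,1,1,1,1).

The boundary map ∂_2: C_2 → C_1 maps a triangle to the signed sum of its edges. For instance
  ∂[0,3,5] = [3,5] − [0,5] + [0,3],
  ∂[3,4,5] = [4,5] − [3,5] + [3,4].
The resulting 12×8 matrix has rank 7, and its Smith normal form has invariant factors (1,1,1,1,1,1,1).

Now H_k = ker ∂_k / im ∂_{k+1}, so:

  H_0: rank C_0 − rank ∂_1 = 6 − 5 = 1, and the invariant factors of ∂_1 are all 1, so H_0 = Z.

(K is a triangulation of the 2-sphere S^2.)

H_0 ≅ Z.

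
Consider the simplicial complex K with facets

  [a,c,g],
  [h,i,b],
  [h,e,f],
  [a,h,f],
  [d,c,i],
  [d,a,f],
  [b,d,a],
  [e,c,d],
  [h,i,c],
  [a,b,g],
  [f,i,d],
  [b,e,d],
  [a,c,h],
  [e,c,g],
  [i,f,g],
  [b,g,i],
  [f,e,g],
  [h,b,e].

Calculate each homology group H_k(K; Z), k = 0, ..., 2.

K has 9 vertices, 27 edges, 18 triangles.
rank ∂_0 = 0, rank ∂_1 = 8 ⇒ b_0 = 9 − 0 − 8 = 1; all invariant factors of ∂_1 are 1 so no torsion. So H_0 ≅ Z.
rank ∂_1 = 8, rank ∂_2 = 17 ⇒ b_1 = 27 − 8 − 17 = 2; all invariant factors of ∂_2 are 1 so no torsion. So H_1 ≅ Z^2.
rank ∂_2 = 17, rank ∂_3 = 0 ⇒ b_2 = 18 − 17 − 0 = 1. So H_2 ≅ Z.

H_0 = Z,  H_1 = Z^2,  H_2 = Z.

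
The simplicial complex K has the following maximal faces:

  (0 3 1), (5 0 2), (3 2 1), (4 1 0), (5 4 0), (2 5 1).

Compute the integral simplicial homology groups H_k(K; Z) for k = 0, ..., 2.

Fix the vertex order 0 < 1 < 2 < 3 < 4 < 5 and write every simplex with vertices in increasing order. Then dim K = 2 and the simplices of K are:

  0-simplices (6): [0], [1], [2], [3], [4], [5]
  1-simplices (12): [0,1], [0,2], [0,3], [0,4], [0,5], [1,2], [1,3], [1,4], [1,5], [2,3], [2,5], [4,5]
  2-simplices (6): [0,1,3], [0,1,4], [0,2,5], [0,4,5], [1,2,3], [1,2,5]

so the chain groups are C_0 ≅ Z^6, C_1 ≅ Z^12, C_2 ≅ Z^6.

∂_1: C_1 → C_0 sends each edge [p,q] (with p < q) to q − p. For instance
  ∂[1,3] = [3] − [1].
As a 6×12 matrix over Z this has rank 5, with invariant factors (1,1,1,1,1).

∂_2: C_2 → C_1 maps a triangle to the signed sum of its edges. For instance
  ∂[1,2,5] = [2,5] − [1,5] + [1,2],
  ∂[0,2,5] = [2,5] − [0,5] + [0,2].
The 12×6 boundary matrix has rank 6 and Smith normal form diag(1,1,1,1,1,1).

Now H_k = ker ∂_k / im ∂_{k+1}, so:

  H_0: rank C_0 − rank ∂_1 = 6 − 5 = 1, and the invariant factors of ∂_1 are all 1, so H_0 ≅ Z.
  H_1: rank ker ∂_1 − rank ∂_2 = (12 − 5) − 6 = 1, and the invariant factors of ∂_2 are all 1, so H_1 ≅ Z.
  H_2: rank ker ∂_2 − rank ∂_3 = (6 − 6) − 0 = 0, and there is no ∂_3, so H_2 ≅ 0.

As a check, the Euler characteristic is 6 − 12 + 6 = 0, which agrees with 1 − 1 + 0 = 0.
(K is a triangulation of the cylinder S^1 x I.)

H_0 ≅ Z,  H_1 ≅ Z,  H_2 = 0.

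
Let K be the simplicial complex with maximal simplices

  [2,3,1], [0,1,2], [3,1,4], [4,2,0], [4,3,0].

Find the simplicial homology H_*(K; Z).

H_0 ≅ Z,  H_1 ≅ Z,  H_2 = 0.

Fix the vertex order 0 < 1 < 2 < 3 < 4 and write every simplex with vertices in increasing order. Then dim K = 2 and the simplices of K are:

  0-simplices (5): [0], [1], [2], [3], [4]
  1-simplices (10): [0,1], [0,2], [0,3], [0,4], [1,2], [1,3], [1,4], [2,3], [2,4], [3,4]
  2-simplices (5): [0,1,2], [0,2,4], [0,3,4], [1,2,3], [1,3,4]

Hence C_0 ≅ Z^5, C_1 ≅ Z^10, C_2 ≅ Z^5.

Boundary ∂_1: C_1 → C_0 maps an edge to its endpoints' difference, ∂[p,q] = q − p.
The resulting 5×10 matrix has rank 4, and its Smith normal form has invariant factors (1,1,1,1).

The boundary map ∂_2: C_2 → C_1 maps a triangle to the signed sum of its edges. For instance
  ∂[0,1,2] = [1,2] − [0,2] + [0,1],
  ∂[1,2,3] = [2,3] − [1,3] + [1,2].
The 10×5 boundary matrix has rank 5 and Smith normal form diag(1,1,1,1,1).

From H_k ≅ ker(∂_k) / im(∂_{k+1}) we obtain:

  H_0: rank C_0 − rank ∂_1 = 5 − 4 = 1, and the invariant factors of ∂_1 are all 1, so H_0 ≅ Z.
  H_1: rank ker ∂_1 − rank ∂_2 = (10 − 4) − 5 = 1, and the invariant factors of ∂_2 are all 1, so H_1 ≅ Z.
  H_2: rank ker ∂_2 − rank ∂_3 = (5 − 5) − 0 = 0, and there is no ∂_3, so H_2 ≅ 0.

As a check, the Euler characteristic is 5 − 10 + 5 = 0, which agrees with 1 − 1 + 0 = 0.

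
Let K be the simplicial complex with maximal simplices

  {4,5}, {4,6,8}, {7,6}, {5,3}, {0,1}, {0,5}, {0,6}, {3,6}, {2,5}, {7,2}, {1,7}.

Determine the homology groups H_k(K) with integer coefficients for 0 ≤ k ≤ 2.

We work with the vertex ordering 0 < 1 < 2 < 3 < 4 < 5 < 6 < 7 < 8. The simplices of K, each written with vertices in increasing order, are:

  0-simplices (9): [0], [1], [2], [3], [4], [5], [6], [7], [8]
  1-simplices (13): [0,1], [0,5], [0,6], [1,7], [2,5], [2,7], [3,5], [3,6], [4,5], [4,6], [4,8], [6,7], [6,8]
  2-simplices (1): [4,6,8]

giving chain groups C_0 ≅ Z^9, C_1 ≅ Z^13, C_2 ≅ Z^1.

The boundary map ∂_1: C_1 → C_0 is given by ∂[p,q] = [q] − [p]. For instance
  ∂[2,5] = [5] − [2].
The 9×13 boundary matrix has rank 8 and Smith normal form diag(1,1,1,1,1,1,1,1).

∂_2: C_2 → C_1 sends each 2-simplex [p,q,r] to [q,r] − [p,r] + [p,q]. For instance
  ∂[4,6,8] = [6,8] − [4,8] + [4,6].
The 13×1 boundary matrix has rank 1 and Smith normal form diag(1).

Computing H_k = (kernel of ∂_k) / (image of ∂_{k+1}):

  H_0: rank C_0 − rank ∂_1 = 9 − 8 = 1, and the invariant factors of ∂_1 are all 1, so H_0 ≅ Z.
  H_1: rank ker ∂_1 − rank ∂_2 = (13 − 8) − 1 = 4, and the invariant factors of ∂_2 are all 1, so H_1 ≅ Z^4.
  H_2: rank ker ∂_2 − rank ∂_3 = (1 − 1) − 0 = 0, and there is no ∂_3, so H_2 ≅ 0.

H_0 = Z,  H_1 = Z^4,  H_2 = 0.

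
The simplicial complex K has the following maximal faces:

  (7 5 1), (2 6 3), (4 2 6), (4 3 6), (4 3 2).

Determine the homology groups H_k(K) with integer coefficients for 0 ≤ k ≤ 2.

Take the total order 1 < 2 < 3 < 4 < 5 < 6 < 7 on the vertex set. Then K (dimension 2) consists of the simplices:

  0-simplices (7): [1], [2], [3], [4], [5], [6], [7]
  1-simplices (9): [1,5], [1,7], [2,3], [2,4], [2,6], [3,4], [3,6], [4,6], [5,7]
  2-simplices (5): [1,5,7], [2,3,4], [2,3,6], [2,4,6], [3,4,6]

so the chain groups are C_0 ≅ Z^7, C_1 ≅ Z^9, C_2 ≅ Z^5.

Boundary ∂_1: C_1 → C_0 is given by ∂[p,q] = [q] − [p].
As a 7×9 matrix over Z this has rank 5, with invariant factors (1,1,1,1,1).

Boundary ∂_2: C_2 → C_1 acts by ∂[p,q,r] = [q,r] − [p,r] + [p,q]. For instance
  ∂[2,3,6] = [3,6] − [2,6] + [2,3],
  ∂[2,4,6] = [4,6] − [2,6] + [2,4].
As a 9×5 matrix over Z this has rank 4, with invariant factors (1,1,1,1).

Now H_k = ker ∂_k / im ∂_{k+1}, so:

  H_0: rank C_0 − rank ∂_1 = 7 − 5 = 2, and the invariant factors of ∂_1 are all 1, so H_0 = Z^2.
  H_1: rank ker ∂_1 − rank ∂_2 = (9 − 5) − 4 = 0, and the invariant factors of ∂_2 are all 1, so H_1 = 0.
  H_2: rank ker ∂_2 − rank ∂_3 = (5 − 4) − 0 = 1, and there is no ∂_3, so H_2 = Z.

As a check, the Euler characteristic is 7 − 9 + 5 = 3, which agrees with 2 − 0 + 1 = 3.

H_0 = Z^2,  H_1 = 0,  H_2 = Z.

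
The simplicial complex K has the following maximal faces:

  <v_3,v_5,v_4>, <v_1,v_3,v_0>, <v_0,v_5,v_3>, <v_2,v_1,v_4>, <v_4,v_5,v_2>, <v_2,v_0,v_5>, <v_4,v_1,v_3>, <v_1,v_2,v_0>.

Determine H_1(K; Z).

K has 6 vertices, 12 edges, 8 triangles.
rank ∂_1 = 5, rank ∂_2 = 7 ⇒ b_1 = 12 − 5 − 7 = 0; all invariant factors of ∂_2 are 1 so no torsion. So H_1 ≅ 0.

H_1 = 0.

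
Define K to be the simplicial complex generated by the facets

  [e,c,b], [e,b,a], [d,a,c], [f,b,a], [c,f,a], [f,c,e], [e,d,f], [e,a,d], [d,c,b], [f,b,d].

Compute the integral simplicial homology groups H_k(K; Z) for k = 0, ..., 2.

Order the vertices as a < b < c < d < e < f. Listing each simplex with vertices in this order, K has dimension 2 with simplices:

  0-simplices (6): a, b, c, d, e, f
  1-simplices (15): ab, ac, ad, ae, af, bc, bd, be, bf, cd, ce, cf, de, df, ef
  2-simplices (10): abe, abf, acd, acf, ade, bcd, bce, bdf, cef, def

so the chain groups are C_0 ≅ Z^6, C_1 ≅ Z^15, C_2 ≅ Z^10.

The boundary map ∂_1: C_1 → C_0 sends each edge [p,q] (with p < q) to q − p. For instance
  ∂de = e − d.
The 6×15 boundary matrix has rank 5 and Smith normal form diag(1,1,1,1,1).

∂_2: C_2 → C_1 acts by ∂[p,q,r] = [q,r] − [p,r] + [p,q]. For instance
  ∂bcd = cd − bd + bc,
  ∂def = ef − df + de.
The resulting 15×10 matrix has rank 10, and its Smith normal form has invariant factors (1,1,1,1,1,1,1,1,1,2).

From H_k ≅ ker(∂_k) / im(∂_{k+1}) we obtain:

  H_0: rank C_0 − rank ∂_1 = 6 − 5 = 1, and the invariant factors of ∂_1 are all 1, so H_0 ≅ Z.
  H_1: rank ker ∂_1 − rank ∂_2 = (15 − 5) − 10 = 0, and ∂_2 has invariant factor 2 > 1, so H_1 ≅ Z/2.
  H_2: rank ker ∂_2 − rank ∂_3 = (10 − 10) − 0 = 0, and there is no ∂_3, so H_2 ≅ 0.

As a check, the Euler characteristic is 6 − 15 + 10 = 1, which agrees with 1 − 0 + 0 = 1.

H_0 = Z,  H_1 = Z/2,  H_2 = 0.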